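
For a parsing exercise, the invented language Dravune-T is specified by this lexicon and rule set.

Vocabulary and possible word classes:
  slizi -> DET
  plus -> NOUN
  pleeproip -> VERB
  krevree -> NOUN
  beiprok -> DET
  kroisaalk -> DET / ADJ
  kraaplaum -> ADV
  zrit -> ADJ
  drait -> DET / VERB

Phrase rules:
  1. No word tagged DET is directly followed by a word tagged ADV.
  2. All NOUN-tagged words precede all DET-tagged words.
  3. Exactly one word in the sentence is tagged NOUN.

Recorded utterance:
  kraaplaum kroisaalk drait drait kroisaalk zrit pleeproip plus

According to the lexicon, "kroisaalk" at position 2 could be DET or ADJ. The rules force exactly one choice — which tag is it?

Candidates per position — 1:kraaplaum {ADV}; 2:kroisaalk {DET,ADJ}; 3:drait {DET,VERB}; 4:drait {DET,VERB}; 5:kroisaalk {DET,ADJ}; 6:zrit {ADJ}; 7:pleeproip {VERB}; 8:plus {NOUN}.
Position 2: DET is ruled out by rule 2; that leaves ADJ.
Position 3: DET is ruled out by rule 2; that leaves VERB.
Position 4: DET is ruled out by rule 2; that leaves VERB.
Position 5: DET is ruled out by rule 2; that leaves ADJ.
The unique satisfying tagging is: ADV ADJ VERB VERB ADJ ADJ VERB NOUN.
Check: rule 1 ok; rule 2 ok; rule 3 ok.

ADJ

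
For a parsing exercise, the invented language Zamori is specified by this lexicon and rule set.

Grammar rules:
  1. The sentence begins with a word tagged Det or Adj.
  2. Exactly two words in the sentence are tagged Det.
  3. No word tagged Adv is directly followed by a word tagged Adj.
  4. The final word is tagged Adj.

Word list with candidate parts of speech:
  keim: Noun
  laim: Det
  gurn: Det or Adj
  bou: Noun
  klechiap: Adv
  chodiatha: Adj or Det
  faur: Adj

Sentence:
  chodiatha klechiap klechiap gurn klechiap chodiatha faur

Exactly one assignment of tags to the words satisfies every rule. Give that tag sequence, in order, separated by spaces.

Candidates per position — 1:chodiatha {Adj,Det}; 2:klechiap {Adv}; 3:klechiap {Adv}; 4:gurn {Det,Adj}; 5:klechiap {Adv}; 6:chodiatha {Adj,Det}; 7:faur {Adj}.
Word 4 cannot be Adj — rule 3 would then fail for every completion. It is Det.
Word 6 cannot be Adj — rule 3 would then fail for every completion. It is Det.
Word 1 cannot be Det — rule 2 would then fail for every completion. It is Adj.
The only consistent sequence is: Adj Adv Adv Det Adv Det Adj.
Check: rule 1 ✓; rule 2 ✓; rule 3 ✓; rule 4 ✓.

Adj Adv Adv Det Adv Det Adj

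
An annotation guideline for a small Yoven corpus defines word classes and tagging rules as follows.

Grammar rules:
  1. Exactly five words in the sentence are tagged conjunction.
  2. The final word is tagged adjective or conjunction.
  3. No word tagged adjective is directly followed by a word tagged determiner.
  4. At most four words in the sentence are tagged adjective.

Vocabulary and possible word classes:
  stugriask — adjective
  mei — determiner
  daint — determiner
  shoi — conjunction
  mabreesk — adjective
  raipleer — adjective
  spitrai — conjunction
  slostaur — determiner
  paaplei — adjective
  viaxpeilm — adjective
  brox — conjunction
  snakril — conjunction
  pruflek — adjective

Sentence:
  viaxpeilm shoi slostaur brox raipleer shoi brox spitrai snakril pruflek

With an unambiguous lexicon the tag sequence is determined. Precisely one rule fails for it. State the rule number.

Fixed tagging: adjective conjunction determiner conjunction adjective conjunction conjunction conjunction conjunction adjective.
Applying the rules: R1 ✗, R2 ✓, R3 ✓, R4 ✓.
Only rule 1 fails.

1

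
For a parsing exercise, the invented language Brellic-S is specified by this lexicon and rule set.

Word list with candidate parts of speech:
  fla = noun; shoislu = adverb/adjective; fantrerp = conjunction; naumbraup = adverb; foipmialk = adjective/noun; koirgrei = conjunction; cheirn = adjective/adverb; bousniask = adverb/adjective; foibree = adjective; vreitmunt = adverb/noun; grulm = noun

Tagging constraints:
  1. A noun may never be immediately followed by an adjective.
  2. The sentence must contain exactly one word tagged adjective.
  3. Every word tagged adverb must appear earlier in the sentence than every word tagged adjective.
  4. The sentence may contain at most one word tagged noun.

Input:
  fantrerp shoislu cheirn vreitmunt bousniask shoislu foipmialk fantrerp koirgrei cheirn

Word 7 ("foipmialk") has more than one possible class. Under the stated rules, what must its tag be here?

Candidates per position — 1:fantrerp {conjunction}; 2:shoislu {adverb,adjective}; 3:cheirn {adjective,adverb}; 4:vreitmunt {adverb,noun}; 5:bousniask {adverb,adjective}; 6:shoislu {adverb,adjective}; 7:foipmialk {adjective,noun}; 8:fantrerp {conjunction}; 9:koirgrei {conjunction}; 10:cheirn {adjective,adverb}.
Position 7: the remaining choice is settled jointly with positions 2, 3, 4, 5, 6, 10 — only noun at position 7 is part of a tagging that satisfies every rule.
That leaves exactly one tagging: conjunction adverb adverb adverb adverb adverb noun conjunction conjunction adjective.
Check: rule 1 ok; rule 2 ok; rule 3 ok; rule 4 ok.

noun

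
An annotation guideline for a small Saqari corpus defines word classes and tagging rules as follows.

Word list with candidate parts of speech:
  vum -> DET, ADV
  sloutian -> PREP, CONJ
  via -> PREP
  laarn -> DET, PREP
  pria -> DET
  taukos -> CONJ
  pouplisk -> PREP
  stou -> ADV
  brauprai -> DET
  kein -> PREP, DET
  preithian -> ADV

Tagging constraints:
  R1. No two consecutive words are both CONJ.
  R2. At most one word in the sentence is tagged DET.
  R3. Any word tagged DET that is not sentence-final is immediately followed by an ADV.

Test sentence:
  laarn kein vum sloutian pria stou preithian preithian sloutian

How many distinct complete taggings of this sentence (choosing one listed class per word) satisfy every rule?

Candidates per position — 1:laarn {DET,PREP}; 2:kein {PREP,DET}; 3:vum {DET,ADV}; 4:sloutian {PREP,CONJ}; 5:pria {DET}; 6:stou {ADV}; 7:preithian {ADV}; 8:preithian {ADV}; 9:sloutian {PREP,CONJ}.
There are 32 candidate sequences in total.
The sequences that satisfy every rule: PREP PREP ADV PREP DET ADV ADV ADV PREP; PREP PREP ADV PREP DET ADV ADV ADV CONJ; PREP PREP ADV CONJ DET ADV ADV ADV PREP; PREP PREP ADV CONJ DET ADV ADV ADV CONJ.
Count = 4.

4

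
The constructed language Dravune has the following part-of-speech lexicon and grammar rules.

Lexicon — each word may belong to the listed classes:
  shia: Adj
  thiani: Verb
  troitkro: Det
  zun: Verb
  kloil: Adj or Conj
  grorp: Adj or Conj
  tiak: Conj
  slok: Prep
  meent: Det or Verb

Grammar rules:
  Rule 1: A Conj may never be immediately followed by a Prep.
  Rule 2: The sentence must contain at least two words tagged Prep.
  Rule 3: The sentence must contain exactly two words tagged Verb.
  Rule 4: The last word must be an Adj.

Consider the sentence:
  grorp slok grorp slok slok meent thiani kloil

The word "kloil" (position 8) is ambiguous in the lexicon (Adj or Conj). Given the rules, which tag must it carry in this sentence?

Adj

Candidates per position — 1:grorp {Adj,Conj}; 2:slok {Prep}; 3:grorp {Adj,Conj}; 4:slok {Prep}; 5:slok {Prep}; 6:meent {Det,Verb}; 7:thiani {Verb}; 8:kloil {Adj,Conj}.
Position 1: tagging it Conj would leave rule 1 unsatisfiable, so it must be Adj.
Position 3: tagging it Conj would leave rule 1 unsatisfiable, so it must be Adj.
Position 6: tagging it Det would leave rule 3 unsatisfiable, so it must be Verb.
Position 8: tagging it Conj would leave rule 4 unsatisfiable, so it must be Adj.
So the tagging must be: Adj Prep Adj Prep Prep Verb Verb Adj.
Rule-by-rule: rule 1 ok; rule 2 ok; rule 3 ok; rule 4 ok.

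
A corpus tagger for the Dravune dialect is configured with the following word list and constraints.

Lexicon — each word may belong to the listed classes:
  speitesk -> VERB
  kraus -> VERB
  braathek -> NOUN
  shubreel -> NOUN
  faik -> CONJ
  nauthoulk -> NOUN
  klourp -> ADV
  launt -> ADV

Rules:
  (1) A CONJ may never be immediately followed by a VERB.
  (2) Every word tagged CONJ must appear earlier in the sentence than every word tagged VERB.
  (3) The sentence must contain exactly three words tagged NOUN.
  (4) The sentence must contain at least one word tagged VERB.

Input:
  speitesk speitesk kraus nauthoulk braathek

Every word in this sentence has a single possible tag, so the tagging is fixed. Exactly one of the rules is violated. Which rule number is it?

Fixed tagging: VERB VERB VERB NOUN NOUN.
Checking each rule: R1 ok, R2 ok, R3 fails, R4 ok.
Only rule 3 fails.

3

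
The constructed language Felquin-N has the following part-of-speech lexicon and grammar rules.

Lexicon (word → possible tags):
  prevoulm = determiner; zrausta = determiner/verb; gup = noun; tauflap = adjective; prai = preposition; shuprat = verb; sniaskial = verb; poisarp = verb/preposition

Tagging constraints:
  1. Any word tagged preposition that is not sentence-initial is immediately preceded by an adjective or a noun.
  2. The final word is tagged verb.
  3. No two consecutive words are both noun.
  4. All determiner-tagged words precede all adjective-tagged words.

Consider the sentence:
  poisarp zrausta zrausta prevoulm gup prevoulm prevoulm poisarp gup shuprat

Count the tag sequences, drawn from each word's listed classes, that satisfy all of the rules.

8

Candidates per position — 1:poisarp {verb,preposition}; 2:zrausta {determiner,verb}; 3:zrausta {determiner,verb}; 4:prevoulm {determiner}; 5:gup {noun}; 6:prevoulm {determiner}; 7:prevoulm {determiner}; 8:poisarp {verb,preposition}; 9:gup {noun}; 10:shuprat {verb}.
There are 16 candidate sequences in total.
Checking each against the rules leaves 8 sequences.
Count = 8.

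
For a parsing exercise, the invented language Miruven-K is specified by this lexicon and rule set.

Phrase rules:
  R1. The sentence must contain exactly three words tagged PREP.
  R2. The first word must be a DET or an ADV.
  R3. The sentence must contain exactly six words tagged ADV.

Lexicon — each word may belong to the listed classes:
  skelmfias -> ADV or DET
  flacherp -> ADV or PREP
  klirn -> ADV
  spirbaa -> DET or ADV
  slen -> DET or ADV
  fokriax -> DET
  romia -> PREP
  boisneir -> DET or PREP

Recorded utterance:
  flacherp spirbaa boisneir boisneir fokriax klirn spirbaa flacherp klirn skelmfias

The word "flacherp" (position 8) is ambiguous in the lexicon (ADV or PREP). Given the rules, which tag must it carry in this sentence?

PREP

Candidates per position — 1:flacherp {ADV,PREP}; 2:spirbaa {DET,ADV}; 3:boisneir {DET,PREP}; 4:boisneir {DET,PREP}; 5:fokriax {DET}; 6:klirn {ADV}; 7:spirbaa {DET,ADV}; 8:flacherp {ADV,PREP}; 9:klirn {ADV}; 10:skelmfias {ADV,DET}.
If word 1 were PREP, no tagging could satisfy rule 2; so word 1 is ADV.
If word 3 were DET, no tagging could satisfy rule 1; so word 3 is PREP.
If word 4 were DET, no tagging could satisfy rule 1; so word 4 is PREP.
If word 8 were ADV, no tagging could satisfy rule 1; so word 8 is PREP.
If word 10 were DET, no tagging could satisfy rule 3; so word 10 is ADV.
If word 2 were DET, no tagging could satisfy rule 3; so word 2 is ADV.
If word 7 were DET, no tagging could satisfy rule 3; so word 7 is ADV.
The only consistent sequence is: ADV ADV PREP PREP DET ADV ADV PREP ADV ADV.
Checking: rule 1 ✓; rule 2 ✓; rule 3 ✓.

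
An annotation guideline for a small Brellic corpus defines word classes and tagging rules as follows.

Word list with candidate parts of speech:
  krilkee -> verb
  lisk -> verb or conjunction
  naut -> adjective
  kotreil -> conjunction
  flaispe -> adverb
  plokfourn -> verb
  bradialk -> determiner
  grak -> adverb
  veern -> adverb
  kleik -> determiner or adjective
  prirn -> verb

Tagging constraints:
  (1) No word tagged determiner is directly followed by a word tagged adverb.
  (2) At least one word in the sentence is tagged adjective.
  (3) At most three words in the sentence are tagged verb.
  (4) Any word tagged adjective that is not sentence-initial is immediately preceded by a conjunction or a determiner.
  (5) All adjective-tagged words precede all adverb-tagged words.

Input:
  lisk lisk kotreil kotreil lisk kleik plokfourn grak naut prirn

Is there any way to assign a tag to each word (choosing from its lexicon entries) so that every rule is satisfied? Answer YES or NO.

NO

Candidates per position — 1:lisk {verb,conjunction}; 2:lisk {verb,conjunction}; 3:kotreil {conjunction}; 4:kotreil {conjunction}; 5:lisk {verb,conjunction}; 6:kleik {determiner,adjective}; 7:plokfourn {verb}; 8:grak {adverb}; 9:naut {adjective}; 10:prirn {verb}.
Rule 4 cannot be satisfied by any choice of tags from the lexicon.
So there is no consistent tagging.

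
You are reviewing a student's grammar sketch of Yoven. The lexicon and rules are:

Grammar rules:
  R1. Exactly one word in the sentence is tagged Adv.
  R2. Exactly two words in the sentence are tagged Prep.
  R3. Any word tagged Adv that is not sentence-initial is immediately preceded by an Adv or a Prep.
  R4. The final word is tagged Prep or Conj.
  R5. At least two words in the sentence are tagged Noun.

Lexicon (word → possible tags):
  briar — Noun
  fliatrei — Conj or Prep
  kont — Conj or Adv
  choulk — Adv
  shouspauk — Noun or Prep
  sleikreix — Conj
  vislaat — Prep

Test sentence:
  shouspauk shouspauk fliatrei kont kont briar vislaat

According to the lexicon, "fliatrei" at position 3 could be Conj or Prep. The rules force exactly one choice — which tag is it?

Candidates per position — 1:shouspauk {Noun,Prep}; 2:shouspauk {Noun,Prep}; 3:fliatrei {Conj,Prep}; 4:kont {Conj,Adv}; 5:kont {Conj,Adv}; 6:briar {Noun}; 7:vislaat {Prep}.
Position 3: the remaining choice is settled jointly with positions 1, 2, 4, 5 — only Prep at position 3 is part of a tagging that satisfies every rule.
That leaves exactly one tagging: Noun Noun Prep Adv Conj Noun Prep.
Verifying each rule — rule 1 satisfied; rule 2 satisfied; rule 3 satisfied; rule 4 satisfied; rule 5 satisfied.

Prep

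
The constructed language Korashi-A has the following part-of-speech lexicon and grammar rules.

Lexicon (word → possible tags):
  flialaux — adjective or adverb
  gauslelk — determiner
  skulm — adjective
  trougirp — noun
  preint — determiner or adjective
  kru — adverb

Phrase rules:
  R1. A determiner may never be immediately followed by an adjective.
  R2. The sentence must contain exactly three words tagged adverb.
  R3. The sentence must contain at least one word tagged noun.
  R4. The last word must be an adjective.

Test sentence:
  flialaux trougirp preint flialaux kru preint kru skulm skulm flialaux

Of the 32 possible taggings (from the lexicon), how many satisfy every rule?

Candidates per position — 1:flialaux {adjective,adverb}; 2:trougirp {noun}; 3:preint {determiner,adjective}; 4:flialaux {adjective,adverb}; 5:kru {adverb}; 6:preint {determiner,adjective}; 7:kru {adverb}; 8:skulm {adjective}; 9:skulm {adjective}; 10:flialaux {adjective,adverb}.
There are 32 candidate sequences in total.
Checking each against the rules leaves 6 sequences.
Count = 6.

6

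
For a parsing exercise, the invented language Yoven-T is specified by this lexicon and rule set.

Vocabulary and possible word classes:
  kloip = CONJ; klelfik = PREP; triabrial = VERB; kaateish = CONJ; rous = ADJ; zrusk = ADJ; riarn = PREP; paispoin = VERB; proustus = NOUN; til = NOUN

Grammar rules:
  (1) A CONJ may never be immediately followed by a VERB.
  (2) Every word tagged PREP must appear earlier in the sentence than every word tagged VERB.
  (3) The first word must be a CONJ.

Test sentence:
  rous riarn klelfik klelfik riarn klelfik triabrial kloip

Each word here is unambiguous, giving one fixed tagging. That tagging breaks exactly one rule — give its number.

Fixed tagging: ADJ PREP PREP PREP PREP PREP VERB CONJ.
Checking each rule: R1 ok, R2 ok, R3 fails.
Only rule 3 fails.

3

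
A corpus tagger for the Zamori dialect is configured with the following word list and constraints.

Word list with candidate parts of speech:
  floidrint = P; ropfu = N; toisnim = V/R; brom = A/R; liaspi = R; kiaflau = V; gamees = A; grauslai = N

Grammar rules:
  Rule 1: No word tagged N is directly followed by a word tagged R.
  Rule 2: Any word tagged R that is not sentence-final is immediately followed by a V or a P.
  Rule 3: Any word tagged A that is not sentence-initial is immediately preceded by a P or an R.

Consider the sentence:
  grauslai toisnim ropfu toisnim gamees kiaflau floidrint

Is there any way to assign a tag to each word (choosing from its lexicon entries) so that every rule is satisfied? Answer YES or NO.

NO

Candidates per position — 1:grauslai {N}; 2:toisnim {V,R}; 3:ropfu {N}; 4:toisnim {V,R}; 5:gamees {A}; 6:kiaflau {V}; 7:floidrint {P}.
Every candidate sequence violates at least one rule; no consistent tagging exists.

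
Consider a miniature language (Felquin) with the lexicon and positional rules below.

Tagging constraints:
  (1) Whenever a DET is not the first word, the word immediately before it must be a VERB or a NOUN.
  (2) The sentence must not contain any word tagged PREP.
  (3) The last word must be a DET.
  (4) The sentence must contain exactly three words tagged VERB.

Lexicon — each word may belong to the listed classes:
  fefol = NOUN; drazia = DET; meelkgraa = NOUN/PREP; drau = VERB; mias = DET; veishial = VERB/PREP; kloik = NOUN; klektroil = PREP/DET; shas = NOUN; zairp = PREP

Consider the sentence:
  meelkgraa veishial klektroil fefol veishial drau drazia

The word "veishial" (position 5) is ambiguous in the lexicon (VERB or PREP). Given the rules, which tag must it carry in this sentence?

VERB

Candidates per position — 1:meelkgraa {NOUN,PREP}; 2:veishial {VERB,PREP}; 3:klektroil {PREP,DET}; 4:fefol {NOUN}; 5:veishial {VERB,PREP}; 6:drau {VERB}; 7:drazia {DET}.
Word 1 cannot be PREP — rule 2 would then fail for every completion. It is NOUN.
Word 2 cannot be PREP — rule 2 would then fail for every completion. It is VERB.
Word 3 cannot be PREP — rule 2 would then fail for every completion. It is DET.
Word 5 cannot be PREP — rule 2 would then fail for every completion. It is VERB.
The only consistent sequence is: NOUN VERB DET NOUN VERB VERB DET.
Verifying each rule — rule 1 ✓; rule 2 ✓; rule 3 ✓; rule 4 ✓.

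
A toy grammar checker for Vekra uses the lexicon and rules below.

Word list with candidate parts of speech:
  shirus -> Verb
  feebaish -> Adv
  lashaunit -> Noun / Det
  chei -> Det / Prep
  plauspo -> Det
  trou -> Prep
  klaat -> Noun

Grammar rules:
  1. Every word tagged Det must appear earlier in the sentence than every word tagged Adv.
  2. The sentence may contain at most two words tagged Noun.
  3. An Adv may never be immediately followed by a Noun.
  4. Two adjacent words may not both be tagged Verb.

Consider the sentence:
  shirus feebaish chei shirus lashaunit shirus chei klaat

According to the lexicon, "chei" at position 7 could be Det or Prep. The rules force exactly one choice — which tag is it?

Candidates per position — 1:shirus {Verb}; 2:feebaish {Adv}; 3:chei {Det,Prep}; 4:shirus {Verb}; 5:lashaunit {Noun,Det}; 6:shirus {Verb}; 7:chei {Det,Prep}; 8:klaat {Noun}.
At position 3, choosing Det makes rule 1 impossible to satisfy; hence Prep.
At position 5, choosing Det makes rule 1 impossible to satisfy; hence Noun.
At position 7, choosing Det makes rule 1 impossible to satisfy; hence Prep.
The only consistent sequence is: Verb Adv Prep Verb Noun Verb Prep Noun.
Verifying each rule — rule 1 ✓; rule 2 ✓; rule 3 ✓; rule 4 ✓.

Prep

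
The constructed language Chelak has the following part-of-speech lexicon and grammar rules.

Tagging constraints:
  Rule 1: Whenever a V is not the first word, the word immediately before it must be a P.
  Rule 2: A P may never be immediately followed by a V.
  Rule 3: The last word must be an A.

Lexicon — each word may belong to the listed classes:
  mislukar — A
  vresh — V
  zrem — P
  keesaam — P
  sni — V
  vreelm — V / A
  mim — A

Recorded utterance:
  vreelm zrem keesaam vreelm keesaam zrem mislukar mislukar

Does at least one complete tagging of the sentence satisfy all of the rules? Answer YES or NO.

YES

Candidates per position — 1:vreelm {V,A}; 2:zrem {P}; 3:keesaam {P}; 4:vreelm {V,A}; 5:keesaam {P}; 6:zrem {P}; 7:mislukar {A}; 8:mislukar {A}.
One satisfying assignment: A P P A P P A A.
Verifying each rule — rule 1 holds; rule 2 holds; rule 3 holds.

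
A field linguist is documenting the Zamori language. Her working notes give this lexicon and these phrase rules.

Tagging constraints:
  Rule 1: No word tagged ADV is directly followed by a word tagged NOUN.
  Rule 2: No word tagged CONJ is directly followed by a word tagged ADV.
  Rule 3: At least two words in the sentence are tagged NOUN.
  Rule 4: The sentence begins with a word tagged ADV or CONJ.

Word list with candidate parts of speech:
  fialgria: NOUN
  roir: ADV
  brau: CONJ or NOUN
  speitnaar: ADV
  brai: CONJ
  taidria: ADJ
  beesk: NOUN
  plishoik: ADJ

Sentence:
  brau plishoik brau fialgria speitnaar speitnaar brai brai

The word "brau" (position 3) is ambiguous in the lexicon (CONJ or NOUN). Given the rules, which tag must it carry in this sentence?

Candidates per position — 1:brau {CONJ,NOUN}; 2:plishoik {ADJ}; 3:brau {CONJ,NOUN}; 4:fialgria {NOUN}; 5:speitnaar {ADV}; 6:speitnaar {ADV}; 7:brai {CONJ}; 8:brai {CONJ}.
If word 1 were NOUN, no tagging could satisfy rule 4; so word 1 is CONJ.
If word 3 were CONJ, no tagging could satisfy rule 3; so word 3 is NOUN.
The unique satisfying tagging is: CONJ ADJ NOUN NOUN ADV ADV CONJ CONJ.
Check: rule 1 ✓; rule 2 ✓; rule 3 ✓; rule 4 ✓.

NOUN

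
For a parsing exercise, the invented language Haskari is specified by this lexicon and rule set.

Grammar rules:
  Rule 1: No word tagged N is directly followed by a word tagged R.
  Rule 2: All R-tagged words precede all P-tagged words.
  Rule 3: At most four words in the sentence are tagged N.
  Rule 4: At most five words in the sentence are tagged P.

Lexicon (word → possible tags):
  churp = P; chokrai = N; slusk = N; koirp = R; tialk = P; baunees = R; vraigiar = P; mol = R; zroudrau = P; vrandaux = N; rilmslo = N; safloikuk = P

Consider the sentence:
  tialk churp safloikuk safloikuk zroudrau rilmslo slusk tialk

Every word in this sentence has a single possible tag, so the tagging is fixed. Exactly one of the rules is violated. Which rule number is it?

Fixed tagging: P P P P P N N P.
Applying the rules: R1 pass, R2 pass, R3 pass, R4 fail.
Only rule 4 fails.

4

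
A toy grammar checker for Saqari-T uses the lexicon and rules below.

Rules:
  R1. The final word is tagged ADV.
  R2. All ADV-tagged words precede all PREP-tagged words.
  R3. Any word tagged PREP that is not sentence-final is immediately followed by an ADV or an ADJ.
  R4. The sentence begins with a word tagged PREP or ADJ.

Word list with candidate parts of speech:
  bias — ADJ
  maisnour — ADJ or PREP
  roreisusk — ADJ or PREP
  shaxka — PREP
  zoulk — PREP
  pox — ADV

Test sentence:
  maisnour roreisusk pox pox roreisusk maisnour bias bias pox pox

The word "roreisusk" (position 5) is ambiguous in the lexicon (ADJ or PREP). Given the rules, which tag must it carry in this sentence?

Candidates per position — 1:maisnour {ADJ,PREP}; 2:roreisusk {ADJ,PREP}; 3:pox {ADV}; 4:pox {ADV}; 5:roreisusk {ADJ,PREP}; 6:maisnour {ADJ,PREP}; 7:bias {ADJ}; 8:bias {ADJ}; 9:pox {ADV}; 10:pox {ADV}.
Position 1: tagging it PREP would leave rule 2 unsatisfiable, so it must be ADJ.
Position 2: tagging it PREP would leave rule 2 unsatisfiable, so it must be ADJ.
Position 5: tagging it PREP would leave rule 2 unsatisfiable, so it must be ADJ.
Position 6: tagging it PREP would leave rule 2 unsatisfiable, so it must be ADJ.
The unique satisfying tagging is: ADJ ADJ ADV ADV ADJ ADJ ADJ ADJ ADV ADV.
Rule-by-rule: rule 1 ✓; rule 2 ✓; rule 3 ✓; rule 4 ✓.

ADJ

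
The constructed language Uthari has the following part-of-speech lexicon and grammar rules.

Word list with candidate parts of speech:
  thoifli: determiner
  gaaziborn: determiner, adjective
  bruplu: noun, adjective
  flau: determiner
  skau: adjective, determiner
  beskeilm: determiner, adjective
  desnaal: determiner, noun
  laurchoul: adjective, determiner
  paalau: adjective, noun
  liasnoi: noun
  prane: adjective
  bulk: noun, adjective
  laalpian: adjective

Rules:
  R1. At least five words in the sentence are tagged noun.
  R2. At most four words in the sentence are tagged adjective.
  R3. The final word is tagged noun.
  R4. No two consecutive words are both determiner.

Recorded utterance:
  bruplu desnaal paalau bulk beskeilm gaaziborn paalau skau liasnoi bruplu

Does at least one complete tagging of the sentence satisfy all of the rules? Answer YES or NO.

YES

Candidates per position — 1:bruplu {noun,adjective}; 2:desnaal {determiner,noun}; 3:paalau {adjective,noun}; 4:bulk {noun,adjective}; 5:beskeilm {determiner,adjective}; 6:gaaziborn {determiner,adjective}; 7:paalau {adjective,noun}; 8:skau {adjective,determiner}; 9:liasnoi {noun}; 10:bruplu {noun,adjective}.
One satisfying assignment: noun noun noun adjective determiner adjective noun adjective noun noun.
Check: rule 1 holds; rule 2 holds; rule 3 holds; rule 4 holds.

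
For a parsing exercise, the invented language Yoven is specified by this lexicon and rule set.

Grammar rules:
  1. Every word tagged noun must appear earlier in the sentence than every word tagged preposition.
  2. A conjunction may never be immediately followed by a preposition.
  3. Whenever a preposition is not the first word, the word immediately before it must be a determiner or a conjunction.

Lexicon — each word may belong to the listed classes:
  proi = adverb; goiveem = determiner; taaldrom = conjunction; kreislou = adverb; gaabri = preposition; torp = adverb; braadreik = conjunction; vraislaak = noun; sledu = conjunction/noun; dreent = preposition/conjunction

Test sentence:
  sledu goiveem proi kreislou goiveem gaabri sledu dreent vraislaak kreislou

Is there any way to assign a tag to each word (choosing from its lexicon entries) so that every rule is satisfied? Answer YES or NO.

NO

Candidates per position — 1:sledu {conjunction,noun}; 2:goiveem {determiner}; 3:proi {adverb}; 4:kreislou {adverb}; 5:goiveem {determiner}; 6:gaabri {preposition}; 7:sledu {conjunction,noun}; 8:dreent {preposition,conjunction}; 9:vraislaak {noun}; 10:kreislou {adverb}.
Rule 1 cannot be satisfied by any choice of tags from the lexicon.
So there is no consistent tagging.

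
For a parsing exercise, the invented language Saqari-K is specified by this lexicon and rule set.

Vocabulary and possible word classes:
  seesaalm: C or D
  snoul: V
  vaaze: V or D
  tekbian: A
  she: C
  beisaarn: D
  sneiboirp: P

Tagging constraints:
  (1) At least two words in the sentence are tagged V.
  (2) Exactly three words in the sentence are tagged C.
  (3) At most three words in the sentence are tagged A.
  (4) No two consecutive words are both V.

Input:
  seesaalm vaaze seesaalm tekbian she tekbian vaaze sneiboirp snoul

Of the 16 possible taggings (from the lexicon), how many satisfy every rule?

Candidates per position — 1:seesaalm {C,D}; 2:vaaze {V,D}; 3:seesaalm {C,D}; 4:tekbian {A}; 5:she {C}; 6:tekbian {A}; 7:vaaze {V,D}; 8:sneiboirp {P}; 9:snoul {V}.
There are 16 candidate sequences in total.
The sequences that satisfy every rule: C V C A C A V P V; C V C A C A D P V; C D C A C A V P V.
Count = 3.

3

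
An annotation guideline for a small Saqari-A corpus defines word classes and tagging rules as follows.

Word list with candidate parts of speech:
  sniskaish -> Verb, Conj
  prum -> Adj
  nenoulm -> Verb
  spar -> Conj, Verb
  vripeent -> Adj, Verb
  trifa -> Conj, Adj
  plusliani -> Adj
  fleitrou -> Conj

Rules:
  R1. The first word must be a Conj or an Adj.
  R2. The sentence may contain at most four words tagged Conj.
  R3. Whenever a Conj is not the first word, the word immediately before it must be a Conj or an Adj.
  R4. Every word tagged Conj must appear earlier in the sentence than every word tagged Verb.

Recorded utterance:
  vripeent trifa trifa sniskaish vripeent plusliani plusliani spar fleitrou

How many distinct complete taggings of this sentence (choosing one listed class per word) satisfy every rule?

Candidates per position — 1:vripeent {Adj,Verb}; 2:trifa {Conj,Adj}; 3:trifa {Conj,Adj}; 4:sniskaish {Verb,Conj}; 5:vripeent {Adj,Verb}; 6:plusliani {Adj}; 7:plusliani {Adj}; 8:spar {Conj,Verb}; 9:fleitrou {Conj}.
There are 64 candidate sequences in total.
The sequences that satisfy every rule: Adj Conj Adj Conj Adj Adj Adj Conj Conj; Adj Adj Conj Conj Adj Adj Adj Conj Conj; Adj Adj Adj Conj Adj Adj Adj Conj Conj.
Count = 3.

3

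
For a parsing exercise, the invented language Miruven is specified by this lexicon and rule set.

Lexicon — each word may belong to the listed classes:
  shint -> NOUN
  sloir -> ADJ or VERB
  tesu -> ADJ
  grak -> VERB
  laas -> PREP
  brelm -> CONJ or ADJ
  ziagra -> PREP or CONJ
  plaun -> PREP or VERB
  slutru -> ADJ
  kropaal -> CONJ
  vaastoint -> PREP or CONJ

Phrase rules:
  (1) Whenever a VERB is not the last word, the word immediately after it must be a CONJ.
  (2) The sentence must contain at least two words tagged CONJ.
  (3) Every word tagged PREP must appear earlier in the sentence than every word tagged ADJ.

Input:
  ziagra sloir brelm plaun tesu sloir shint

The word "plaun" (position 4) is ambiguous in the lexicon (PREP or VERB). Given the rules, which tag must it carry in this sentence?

PREP

Candidates per position — 1:ziagra {PREP,CONJ}; 2:sloir {ADJ,VERB}; 3:brelm {CONJ,ADJ}; 4:plaun {PREP,VERB}; 5:tesu {ADJ}; 6:sloir {ADJ,VERB}; 7:shint {NOUN}.
Position 1: tagging it PREP would leave rule 2 unsatisfiable, so it must be CONJ.
Position 3: tagging it ADJ would leave rule 2 unsatisfiable, so it must be CONJ.
Position 4: tagging it VERB would leave rule 1 unsatisfiable, so it must be PREP.
Position 6: tagging it VERB would leave rule 1 unsatisfiable, so it must be ADJ.
Position 2: tagging it ADJ would leave rule 3 unsatisfiable, so it must be VERB.
That leaves exactly one tagging: CONJ VERB CONJ PREP ADJ ADJ NOUN.
Checking: rule 1 ok; rule 2 ok; rule 3 ok.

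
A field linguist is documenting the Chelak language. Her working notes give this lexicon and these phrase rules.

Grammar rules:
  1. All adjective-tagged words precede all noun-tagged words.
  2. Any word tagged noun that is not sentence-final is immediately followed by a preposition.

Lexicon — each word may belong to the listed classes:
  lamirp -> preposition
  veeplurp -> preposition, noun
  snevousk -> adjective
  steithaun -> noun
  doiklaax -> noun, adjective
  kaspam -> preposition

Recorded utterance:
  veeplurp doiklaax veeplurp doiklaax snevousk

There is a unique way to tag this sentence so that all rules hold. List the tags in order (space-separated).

preposition adjective preposition adjective adjective

Candidates per position — 1:veeplurp {preposition,noun}; 2:doiklaax {noun,adjective}; 3:veeplurp {preposition,noun}; 4:doiklaax {noun,adjective}; 5:snevousk {adjective}.
If word 1 were noun, no tagging could satisfy rule 1; so word 1 is preposition.
If word 2 were noun, no tagging could satisfy rule 1; so word 2 is adjective.
If word 3 were noun, no tagging could satisfy rule 1; so word 3 is preposition.
If word 4 were noun, no tagging could satisfy rule 1; so word 4 is adjective.
The only consistent sequence is: preposition adjective preposition adjective adjective.
Rule-by-rule: rule 1 ok; rule 2 ok.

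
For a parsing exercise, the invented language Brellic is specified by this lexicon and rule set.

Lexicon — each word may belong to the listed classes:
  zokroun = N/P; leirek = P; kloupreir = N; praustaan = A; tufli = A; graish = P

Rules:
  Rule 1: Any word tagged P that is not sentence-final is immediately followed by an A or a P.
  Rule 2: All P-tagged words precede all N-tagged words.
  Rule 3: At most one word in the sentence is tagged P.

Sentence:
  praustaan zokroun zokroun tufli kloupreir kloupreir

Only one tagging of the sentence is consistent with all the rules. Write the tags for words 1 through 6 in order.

Candidates per position — 1:praustaan {A}; 2:zokroun {N,P}; 3:zokroun {N,P}; 4:tufli {A}; 5:kloupreir {N}; 6:kloupreir {N}.
The remaining ambiguous positions (2, 3) are resolved jointly — only one combination satisfies every rule.
So the tagging must be: A N N A N N.
Verifying each rule — rule 1 holds; rule 2 holds; rule 3 holds.

A N N A N N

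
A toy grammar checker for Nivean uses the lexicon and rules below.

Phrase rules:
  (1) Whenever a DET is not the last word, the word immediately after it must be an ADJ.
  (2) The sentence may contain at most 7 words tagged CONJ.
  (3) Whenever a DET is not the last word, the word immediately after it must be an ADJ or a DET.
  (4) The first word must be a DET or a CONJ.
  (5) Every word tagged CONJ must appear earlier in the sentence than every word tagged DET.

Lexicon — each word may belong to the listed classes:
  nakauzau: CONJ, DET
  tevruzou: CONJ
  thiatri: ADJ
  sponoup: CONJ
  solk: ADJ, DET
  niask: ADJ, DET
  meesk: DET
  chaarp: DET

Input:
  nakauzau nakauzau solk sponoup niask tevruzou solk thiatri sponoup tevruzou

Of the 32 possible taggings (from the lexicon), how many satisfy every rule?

1

Candidates per position — 1:nakauzau {CONJ,DET}; 2:nakauzau {CONJ,DET}; 3:solk {ADJ,DET}; 4:sponoup {CONJ}; 5:niask {ADJ,DET}; 6:tevruzou {CONJ}; 7:solk {ADJ,DET}; 8:thiatri {ADJ}; 9:sponoup {CONJ}; 10:tevruzou {CONJ}.
There are 32 candidate sequences in total.
The sequences that satisfy every rule: CONJ CONJ ADJ CONJ ADJ CONJ ADJ ADJ CONJ CONJ.
Count = 1.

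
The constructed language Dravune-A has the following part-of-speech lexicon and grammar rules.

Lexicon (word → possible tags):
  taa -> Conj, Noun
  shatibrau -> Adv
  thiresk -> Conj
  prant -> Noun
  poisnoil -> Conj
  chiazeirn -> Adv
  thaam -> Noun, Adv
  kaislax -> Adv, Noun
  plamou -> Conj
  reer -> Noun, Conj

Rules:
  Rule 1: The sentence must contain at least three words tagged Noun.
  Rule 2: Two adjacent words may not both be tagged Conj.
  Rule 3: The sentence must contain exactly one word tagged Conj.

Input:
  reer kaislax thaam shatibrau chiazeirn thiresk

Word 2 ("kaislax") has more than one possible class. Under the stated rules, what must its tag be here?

Candidates per position — 1:reer {Noun,Conj}; 2:kaislax {Adv,Noun}; 3:thaam {Noun,Adv}; 4:shatibrau {Adv}; 5:chiazeirn {Adv}; 6:thiresk {Conj}.
Word 1 cannot be Conj — rule 1 would then fail for every completion. It is Noun.
Word 2 cannot be Adv — rule 1 would then fail for every completion. It is Noun.
Word 3 cannot be Adv — rule 1 would then fail for every completion. It is Noun.
The only consistent sequence is: Noun Noun Noun Adv Adv Conj.
Verifying each rule — rule 1 satisfied; rule 2 satisfied; rule 3 satisfied.

Noun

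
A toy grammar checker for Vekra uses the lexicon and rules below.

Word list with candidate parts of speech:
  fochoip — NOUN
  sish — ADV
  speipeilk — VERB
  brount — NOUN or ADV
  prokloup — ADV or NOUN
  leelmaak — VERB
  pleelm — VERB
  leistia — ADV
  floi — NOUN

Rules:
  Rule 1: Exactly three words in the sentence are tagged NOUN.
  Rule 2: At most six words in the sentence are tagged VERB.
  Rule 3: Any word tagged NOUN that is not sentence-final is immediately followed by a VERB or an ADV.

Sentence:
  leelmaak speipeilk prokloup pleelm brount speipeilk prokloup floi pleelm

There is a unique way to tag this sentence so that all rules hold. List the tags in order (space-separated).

VERB VERB NOUN VERB NOUN VERB ADV NOUN VERB

Candidates per position — 1:leelmaak {VERB}; 2:speipeilk {VERB}; 3:prokloup {ADV,NOUN}; 4:pleelm {VERB}; 5:brount {NOUN,ADV}; 6:speipeilk {VERB}; 7:prokloup {ADV,NOUN}; 8:floi {NOUN}; 9:pleelm {VERB}.
Position 7: tagging it NOUN would leave rule 3 unsatisfiable, so it must be ADV.
Position 3: tagging it ADV would leave rule 1 unsatisfiable, so it must be NOUN.
Position 5: tagging it ADV would leave rule 1 unsatisfiable, so it must be NOUN.
The unique satisfying tagging is: VERB VERB NOUN VERB NOUN VERB ADV NOUN VERB.
Verifying each rule — rule 1 holds; rule 2 holds; rule 3 holds.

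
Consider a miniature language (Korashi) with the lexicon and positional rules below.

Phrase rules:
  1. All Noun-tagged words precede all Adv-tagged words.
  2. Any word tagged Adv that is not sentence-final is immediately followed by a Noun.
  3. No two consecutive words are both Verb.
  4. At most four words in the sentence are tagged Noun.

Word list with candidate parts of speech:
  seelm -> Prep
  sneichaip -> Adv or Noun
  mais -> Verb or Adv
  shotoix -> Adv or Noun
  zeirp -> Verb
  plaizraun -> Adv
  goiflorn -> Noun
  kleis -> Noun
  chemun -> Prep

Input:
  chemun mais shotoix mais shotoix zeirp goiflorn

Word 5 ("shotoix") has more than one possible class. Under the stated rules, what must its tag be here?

Candidates per position — 1:chemun {Prep}; 2:mais {Verb,Adv}; 3:shotoix {Adv,Noun}; 4:mais {Verb,Adv}; 5:shotoix {Adv,Noun}; 6:zeirp {Verb}; 7:goiflorn {Noun}.
If word 2 were Adv, no tagging could satisfy rule 1; so word 2 is Verb.
If word 3 were Adv, no tagging could satisfy rule 1; so word 3 is Noun.
If word 4 were Adv, no tagging could satisfy rule 1; so word 4 is Verb.
If word 5 were Adv, no tagging could satisfy rule 1; so word 5 is Noun.
The unique satisfying tagging is: Prep Verb Noun Verb Noun Verb Noun.
Check: rule 1 ok; rule 2 ok; rule 3 ok; rule 4 ok.

Noun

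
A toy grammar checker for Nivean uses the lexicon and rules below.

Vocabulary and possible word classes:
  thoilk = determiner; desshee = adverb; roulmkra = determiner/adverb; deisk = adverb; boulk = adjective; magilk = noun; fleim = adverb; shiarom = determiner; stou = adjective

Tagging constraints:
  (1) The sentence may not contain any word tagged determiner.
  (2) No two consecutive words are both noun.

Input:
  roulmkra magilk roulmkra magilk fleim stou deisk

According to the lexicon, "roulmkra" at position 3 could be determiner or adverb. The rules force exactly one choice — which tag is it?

adverb

Candidates per position — 1:roulmkra {determiner,adverb}; 2:magilk {noun}; 3:roulmkra {determiner,adverb}; 4:magilk {noun}; 5:fleim {adverb}; 6:stou {adjective}; 7:deisk {adverb}.
At position 1, choosing determiner makes rule 1 impossible to satisfy; hence adverb.
At position 3, choosing determiner makes rule 1 impossible to satisfy; hence adverb.
The only consistent sequence is: adverb noun adverb noun adverb adjective adverb.
Rule-by-rule: rule 1 satisfied; rule 2 satisfied.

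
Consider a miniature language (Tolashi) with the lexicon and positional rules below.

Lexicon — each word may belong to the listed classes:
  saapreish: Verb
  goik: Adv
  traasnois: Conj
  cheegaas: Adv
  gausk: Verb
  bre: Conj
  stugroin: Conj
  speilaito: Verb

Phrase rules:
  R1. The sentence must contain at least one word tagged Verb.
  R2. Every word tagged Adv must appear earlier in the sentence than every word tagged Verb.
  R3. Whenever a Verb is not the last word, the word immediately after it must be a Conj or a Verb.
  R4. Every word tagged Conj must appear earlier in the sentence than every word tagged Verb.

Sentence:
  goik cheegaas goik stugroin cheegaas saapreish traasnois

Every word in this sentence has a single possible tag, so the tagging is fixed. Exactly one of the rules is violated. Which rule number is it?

4

Fixed tagging: Adv Adv Adv Conj Adv Verb Conj.
Checking each rule: R1 ✓, R2 ✓, R3 ✓, R4 ✗.
Only rule 4 fails.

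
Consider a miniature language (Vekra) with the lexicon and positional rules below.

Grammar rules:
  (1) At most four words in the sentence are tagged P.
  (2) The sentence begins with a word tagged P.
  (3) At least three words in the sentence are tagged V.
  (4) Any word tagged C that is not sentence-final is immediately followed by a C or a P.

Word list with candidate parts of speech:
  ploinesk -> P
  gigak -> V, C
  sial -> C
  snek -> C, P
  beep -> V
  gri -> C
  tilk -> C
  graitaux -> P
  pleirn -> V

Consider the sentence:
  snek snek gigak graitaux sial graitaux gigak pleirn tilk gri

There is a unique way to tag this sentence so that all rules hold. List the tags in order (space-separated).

P P V P C P V V C C

Candidates per position — 1:snek {C,P}; 2:snek {C,P}; 3:gigak {V,C}; 4:graitaux {P}; 5:sial {C}; 6:graitaux {P}; 7:gigak {V,C}; 8:pleirn {V}; 9:tilk {C}; 10:gri {C}.
If word 1 were C, no tagging could satisfy rule 2; so word 1 is P.
If word 3 were C, no tagging could satisfy rule 3; so word 3 is V.
If word 7 were C, no tagging could satisfy rule 3; so word 7 is V.
If word 2 were C, no tagging could satisfy rule 4; so word 2 is P.
That leaves exactly one tagging: P P V P C P V V C C.
Check: rule 1 ✓; rule 2 ✓; rule 3 ✓; rule 4 ✓.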